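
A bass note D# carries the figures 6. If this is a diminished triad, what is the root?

The figures 6 mean the third of the chord is in the bass. If D# is the third of a diminished triad, the root is B# (chord tones B#–D#–F#).

B#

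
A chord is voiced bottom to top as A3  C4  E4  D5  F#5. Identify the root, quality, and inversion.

D dominant ninth, second inversion

The pitch classes A, C, E, D, F# arrange in thirds as D–F#–A–C–E: a D dominant ninth chord.
A is the fifth of D dominant ninth; fifth in the bass means second inversion.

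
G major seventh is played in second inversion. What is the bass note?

The fifth of G major seventh (G–B–D–F#) is D; that is the bass in second inversion.

D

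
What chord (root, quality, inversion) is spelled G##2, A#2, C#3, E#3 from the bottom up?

The pitch classes G##, A#, C#, E# arrange in thirds as A#–C#–E#–G##: an A# minor-major seventh chord.
With the seventh (G##) in the bass, the chord is in third inversion (figured bass 4/2).

A# minor-major seventh, third inversion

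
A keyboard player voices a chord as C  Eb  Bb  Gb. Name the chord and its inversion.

The pitch classes C, Eb, Bb, Gb arrange in thirds as C–Eb–Gb–Bb: a C half-diminished seventh chord.
The lowest note is C, the root of the chord, so this is root position (figured bass 7).

C half-diminished seventh, root position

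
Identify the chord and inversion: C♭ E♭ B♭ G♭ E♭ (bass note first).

Reducing to letter names: Cb, Eb, Bb, Gb. These stack in thirds as Cb–Eb–Gb–Bb — a Cb major seventh chord.
Cb is the root of Cb major seventh; root in the bass means root position (figured bass 7).

Cb major seventh, root position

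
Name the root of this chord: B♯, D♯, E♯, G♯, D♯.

E#

The distinct letter names are B#, D#, E#, G#. Arranged as a stack of thirds they read E#–G#–B#–D#, so E# is the root (an E# minor seventh chord).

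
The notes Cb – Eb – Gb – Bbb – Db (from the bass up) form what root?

Cb, Eb, Gb, Bbb, Db are the tones of a Cb dominant ninth chord (Cb–Eb–Gb–Bbb–Db), making Cb the root.

Cb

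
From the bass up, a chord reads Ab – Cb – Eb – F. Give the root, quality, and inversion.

Reducing to letter names: Ab, Cb, Eb, F. These stack in thirds as F–Ab–Cb–Eb — an F half-diminished seventh chord.
With the third (Ab) in the bass, the chord is in first inversion (figured bass 6/5).

F half-diminished seventh, first inversion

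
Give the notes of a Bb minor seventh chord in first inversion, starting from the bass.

The chord tones are Bb–Db–F–Ab. With the third (Db) lowest for first inversion: Db, F, Ab, Bb.

Db, F, Ab, Bb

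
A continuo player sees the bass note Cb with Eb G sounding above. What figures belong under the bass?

The notes Cb, Eb, G stack in thirds as Cb–Eb–G — a Cb augmented triad. The bass Cb is the root, so this is root position: figured 5/3.

5/3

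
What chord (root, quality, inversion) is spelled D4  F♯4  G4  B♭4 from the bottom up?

Reducing to letter names: D, F#, G, Bb. These stack in thirds as G–Bb–D–F# — a G minor-major seventh chord.
With the fifth (D) in the bass, the chord is in second inversion (figured bass 4/3).

G minor-major seventh, second inversion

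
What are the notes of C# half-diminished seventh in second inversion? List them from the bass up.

G, B, C#, E

C# half-diminished seventh is C#–E–G–B. Second inversion puts the fifth (G) in the bass, with the remaining tones above: G, B, C#, E.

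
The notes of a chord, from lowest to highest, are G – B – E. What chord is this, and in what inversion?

E minor, first inversion

The pitch classes G, B, E arrange in thirds as E–G–B: an E minor triad.
G is the third of E minor; third in the bass means first inversion (figured bass 6).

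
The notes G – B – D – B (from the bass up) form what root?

Reordering G, B, D into stacked thirds gives G–B–D; the bottom of that stack, G, is the root.

G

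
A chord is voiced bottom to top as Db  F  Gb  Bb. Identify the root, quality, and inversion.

Gb major seventh, second inversion

The pitch classes Db, F, Gb, Bb arrange in thirds as Gb–Bb–Db–F: a Gb major seventh chord.
The lowest note is Db, the fifth of the chord, so this is second inversion (figured bass 4/3).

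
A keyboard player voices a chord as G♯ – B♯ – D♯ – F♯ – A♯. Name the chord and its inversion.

The pitch classes G#, B#, D#, F#, A# arrange in thirds as G#–B#–D#–F#–A#: a G# dominant ninth chord.
The lowest note is G#, the root of the chord, so this is root position.

G# dominant ninth, root position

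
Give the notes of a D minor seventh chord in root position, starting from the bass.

Spelling D minor seventh: D–F–A–C. In root position the root is bass, giving D, F, A, C from the bottom.

D, F, A, C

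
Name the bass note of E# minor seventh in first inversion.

The third of E# minor seventh (E#–G#–B#–D#) is G#; that is the bass in first inversion.

G#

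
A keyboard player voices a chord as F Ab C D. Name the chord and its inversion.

D half-diminished seventh, first inversion

The pitch classes F, Ab, C, D arrange in thirds as D–F–Ab–C: a D half-diminished seventh chord.
The lowest note is F, the third of the chord, so this is first inversion (figured bass 6/5).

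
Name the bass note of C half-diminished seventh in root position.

The root of C half-diminished seventh (C–Eb–Gb–Bb) is C; that is the bass in root position.

C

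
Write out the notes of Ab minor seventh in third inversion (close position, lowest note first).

The chord tones are Ab–Cb–Eb–Gb. With the seventh (Gb) lowest for third inversion: Gb, Ab, Cb, Eb.

Gb, Ab, Cb, Eb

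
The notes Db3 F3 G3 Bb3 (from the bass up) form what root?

G

Db, F, G, Bb are the tones of a G half-diminished seventh chord (G–Bb–Db–F), making G the root.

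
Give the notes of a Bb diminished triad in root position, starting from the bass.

Bb diminished is Bb–Db–Fb. Root position puts the root (Bb) in the bass, with the remaining tones above: Bb, Db, Fb.

Bb, Db, Fb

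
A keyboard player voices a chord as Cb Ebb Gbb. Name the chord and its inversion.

Reducing to letter names: Cb, Ebb, Gbb. These stack in thirds as Cb–Ebb–Gbb — a Cb diminished triad.
Cb is the root of Cb diminished; root in the bass means root position (figured bass 5/3).

Cb diminished, root position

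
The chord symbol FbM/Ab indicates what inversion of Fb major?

first inversion

FbM/Ab means Fb major with Ab in the bass. Ab is the third of Fb major (Fb–Ab–Cb), so this is first inversion.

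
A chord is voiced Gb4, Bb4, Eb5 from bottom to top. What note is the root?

Eb

Reordering Gb, Bb, Eb into stacked thirds gives Eb–Gb–Bb; the bottom of that stack, Eb, is the root.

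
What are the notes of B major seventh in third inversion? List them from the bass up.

A#, B, D#, F#

B major seventh is B–D#–F#–A#. Third inversion puts the seventh (A#) in the bass, with the remaining tones above: A#, B, D#, F#.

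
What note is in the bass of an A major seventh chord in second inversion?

A major seventh is A–C#–E–G#. Second inversion places the fifth in the bass: E.

E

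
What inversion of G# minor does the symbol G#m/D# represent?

second inversion

G#m/D# means G# minor with D# in the bass. D# is the fifth of G# minor (G#–B–D#), so this is second inversion.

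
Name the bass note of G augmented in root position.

G augmented is G–B–D#. Root position places the root in the bass: G.

G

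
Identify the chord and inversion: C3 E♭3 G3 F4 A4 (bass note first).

F dominant ninth, second inversion

Reducing to letter names: C, Eb, G, F, A. These stack in thirds as F–A–C–Eb–G — an F dominant ninth chord.
C is the fifth of F dominant ninth; fifth in the bass means second inversion.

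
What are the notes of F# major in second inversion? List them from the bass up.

The chord tones are F#–A#–C#. With the fifth (C#) lowest for second inversion: C#, F#, A#.

C#, F#, A#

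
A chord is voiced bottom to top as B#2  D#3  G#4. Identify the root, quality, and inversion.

G# major, first inversion

Reducing to letter names: B#, D#, G#. These stack in thirds as G#–B#–D# — a G# major triad.
The lowest note is B#, the third of the chord, so this is first inversion (figured bass 6).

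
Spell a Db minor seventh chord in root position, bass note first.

Db, Fb, Ab, Cb

Db minor seventh is Db–Fb–Ab–Cb. Root position puts the root (Db) in the bass, with the remaining tones above: Db, Fb, Ab, Cb.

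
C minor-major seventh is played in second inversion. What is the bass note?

G

The fifth of C minor-major seventh (C–Eb–G–B) is G; that is the bass in second inversion.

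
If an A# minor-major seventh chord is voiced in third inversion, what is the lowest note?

G##

A# minor-major seventh is A#–C#–E#–G##. Third inversion places the seventh in the bass: G##.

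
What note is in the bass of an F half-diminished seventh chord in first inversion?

In first inversion the third is lowest. For F half-diminished seventh (F–Ab–Cb–Eb) that is Ab.

Ab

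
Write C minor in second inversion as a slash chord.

Cm/G

Second inversion of C minor has the fifth (G) in the bass. As a slash chord: Cm/G.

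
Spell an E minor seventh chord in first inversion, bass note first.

The chord tones are E–G–B–D. With the third (G) lowest for first inversion: G, B, D, E.

G, B, D, E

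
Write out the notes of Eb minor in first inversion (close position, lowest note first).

The chord tones are Eb–Gb–Bb. With the third (Gb) lowest for first inversion: Gb, Bb, Eb.

Gb, Bb, Eb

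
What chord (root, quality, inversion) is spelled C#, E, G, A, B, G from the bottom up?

The pitch classes C#, E, G, A, B arrange in thirds as A–C#–E–G–B: an A dominant ninth chord.
With the third (C#) in the bass, the chord is in first inversion.

A dominant ninth, first inversion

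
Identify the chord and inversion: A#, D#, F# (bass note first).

The pitch classes A#, D#, F# arrange in thirds as D#–F#–A#: a D# minor triad.
A# is the fifth of D# minor; fifth in the bass means second inversion (figured bass 6/4).

D# minor, second inversion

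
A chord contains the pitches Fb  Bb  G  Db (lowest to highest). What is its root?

G

Fb, Bb, G, Db are the tones of a G diminished seventh chord (G–Bb–Db–Fb), making G the root.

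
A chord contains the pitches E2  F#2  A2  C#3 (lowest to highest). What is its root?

E, F#, A, C# are the tones of an F# minor seventh chord (F#–A–C#–E), making F# the root.

F#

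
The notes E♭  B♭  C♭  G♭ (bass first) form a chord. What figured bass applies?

6/5

The notes Eb, Bb, Cb, Gb stack in thirds as Cb–Eb–Gb–Bb — a Cb major seventh chord. The bass Eb is the third, so this is first inversion: figured 6/5.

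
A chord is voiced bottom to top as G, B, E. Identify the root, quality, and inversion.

Reducing to letter names: G, B, E. These stack in thirds as E–G–B — an E minor triad.
With the third (G) in the bass, the chord is in first inversion (figured bass 6).

E minor, first inversion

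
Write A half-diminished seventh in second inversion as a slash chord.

Aø7/Eb

Second inversion of A half-diminished seventh has the fifth (Eb) in the bass. As a slash chord: Aø7/Eb.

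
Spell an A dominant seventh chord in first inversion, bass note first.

C#, E, G, A

The chord tones are A–C#–E–G. With the third (C#) lowest for first inversion: C#, E, G, A.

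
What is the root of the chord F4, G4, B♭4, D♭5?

G

The distinct letter names are F, G, Bb, Db. Arranged as a stack of thirds they read G–Bb–Db–F, so G is the root (a G half-diminished seventh chord).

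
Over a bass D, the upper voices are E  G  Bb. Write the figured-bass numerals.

The notes D, E, G, Bb stack in thirds as E–G–Bb–D — an E half-diminished seventh chord. The bass D is the seventh, so this is third inversion: figured 4/2.

4/2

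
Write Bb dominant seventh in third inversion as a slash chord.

Bb7/Ab

Third inversion of Bb dominant seventh has the seventh (Ab) in the bass. As a slash chord: Bb7/Ab.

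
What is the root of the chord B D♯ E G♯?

E

B, D#, E, G# are the tones of an E major seventh chord (E–G#–B–D#), making E the root.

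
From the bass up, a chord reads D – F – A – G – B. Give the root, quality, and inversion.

G dominant ninth, second inversion

Reducing to letter names: D, F, A, G, B. These stack in thirds as G–B–D–F–A — a G dominant ninth chord.
D is the fifth of G dominant ninth; fifth in the bass means second inversion.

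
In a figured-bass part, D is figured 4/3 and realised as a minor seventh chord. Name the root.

G

The figures 4/3 mean the fifth of the chord is in the bass. If D is the fifth of a minor seventh chord, the root is G (chord tones G–Bb–D–F).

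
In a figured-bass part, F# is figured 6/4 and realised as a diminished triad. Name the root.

The figures 6/4 mean the fifth of the chord is in the bass. If F# is the fifth of a diminished triad, the root is B# (chord tones B#–D#–F#).

B#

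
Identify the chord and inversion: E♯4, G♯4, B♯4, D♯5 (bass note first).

The distinct note names are E#, G#, B#, D#. Stacked in thirds they read E#–G#–B#–D#, which is a minor seventh chord on E#.
The lowest note is E#, the root of the chord, so this is root position (figured bass 7).

E# minor seventh, root position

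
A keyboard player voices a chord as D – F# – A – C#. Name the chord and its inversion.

The distinct note names are D, F#, A, C#. Stacked in thirds they read D–F#–A–C#, which is a major seventh chord on D.
D is the root of D major seventh; root in the bass means root position (figured bass 7).

D major seventh, root position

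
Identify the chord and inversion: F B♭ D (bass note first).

Reducing to letter names: F, Bb, D. These stack in thirds as Bb–D–F — a Bb major triad.
The lowest note is F, the fifth of the chord, so this is second inversion (figured bass 6/4).

Bb major, second inversion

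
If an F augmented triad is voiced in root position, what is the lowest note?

The root of F augmented (F–A–C#) is F; that is the bass in root position.

F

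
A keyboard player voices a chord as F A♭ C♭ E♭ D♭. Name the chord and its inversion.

Db dominant ninth, first inversion

The distinct note names are F, Ab, Cb, Eb, Db. Stacked in thirds they read Db–F–Ab–Cb–Eb, which is a dominant ninth chord on Db.
F is the third of Db dominant ninth; third in the bass means first inversion.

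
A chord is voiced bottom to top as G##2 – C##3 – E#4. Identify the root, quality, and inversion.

The pitch classes G##, C##, E# arrange in thirds as C##–E#–G##: a C## minor triad.
The lowest note is G##, the fifth of the chord, so this is second inversion (figured bass 6/4).

C## minor, second inversion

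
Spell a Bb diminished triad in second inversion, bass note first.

Fb, Bb, Db

Spelling Bb diminished: Bb–Db–Fb. In second inversion the fifth is bass, giving Fb, Bb, Db from the bottom.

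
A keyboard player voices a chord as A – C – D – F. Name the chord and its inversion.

D minor seventh, second inversion

Reducing to letter names: A, C, D, F. These stack in thirds as D–F–A–C — a D minor seventh chord.
The lowest note is A, the fifth of the chord, so this is second inversion (figured bass 4/3).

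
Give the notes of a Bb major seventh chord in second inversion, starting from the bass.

F, A, Bb, D

Spelling Bb major seventh: Bb–D–F–A. In second inversion the fifth is bass, giving F, A, Bb, D from the bottom.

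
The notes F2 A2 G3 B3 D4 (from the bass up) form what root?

G

Reordering F, A, G, B, D into stacked thirds gives G–B–D–F–A; the bottom of that stack, G, is the root.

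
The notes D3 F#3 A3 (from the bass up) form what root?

D, F#, A are the tones of a D major triad (D–F#–A), making D the root.

D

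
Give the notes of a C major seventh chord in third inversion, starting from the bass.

B, C, E, G

Spelling C major seventh: C–E–G–B. In third inversion the seventh is bass, giving B, C, E, G from the bottom.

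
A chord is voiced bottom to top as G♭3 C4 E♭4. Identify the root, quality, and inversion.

C diminished, second inversion

The pitch classes Gb, C, Eb arrange in thirds as C–Eb–Gb: a C diminished triad.
With the fifth (Gb) in the bass, the chord is in second inversion (figured bass 6/4).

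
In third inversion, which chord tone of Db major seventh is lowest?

Db major seventh is Db–F–Ab–C. Third inversion places the seventh in the bass: C.

C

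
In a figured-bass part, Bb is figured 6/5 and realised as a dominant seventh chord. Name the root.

The figures 6/5 mean the third of the chord is in the bass. If Bb is the third of a dominant seventh chord, the root is Gb (chord tones Gb–Bb–Db–Fb).

Gb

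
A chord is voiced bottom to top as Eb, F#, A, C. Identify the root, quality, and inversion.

The distinct note names are Eb, F#, A, C. Stacked in thirds they read F#–A–C–Eb, which is a diminished seventh chord on F#.
The lowest note is Eb, the seventh of the chord, so this is third inversion (figured bass 4/2).

F# diminished seventh, third inversion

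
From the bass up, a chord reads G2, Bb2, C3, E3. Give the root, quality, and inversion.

The distinct note names are G, Bb, C, E. Stacked in thirds they read C–E–G–Bb, which is a dominant seventh chord on C.
The lowest note is G, the fifth of the chord, so this is second inversion (figured bass 4/3).

C dominant seventh, second inversion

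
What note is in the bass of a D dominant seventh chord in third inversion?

C

D dominant seventh is D–F#–A–C. Third inversion places the seventh in the bass: C.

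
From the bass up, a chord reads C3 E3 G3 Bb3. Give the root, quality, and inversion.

C dominant seventh, root position

Reducing to letter names: C, E, G, Bb. These stack in thirds as C–E–G–Bb — a C dominant seventh chord.
C is the root of C dominant seventh; root in the bass means root position (figured bass 7).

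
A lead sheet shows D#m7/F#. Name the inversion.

first inversion

D#m7/F# means D# minor seventh with F# in the bass. F# is the third of D# minor seventh (D#–F#–A#–C#), so this is first inversion.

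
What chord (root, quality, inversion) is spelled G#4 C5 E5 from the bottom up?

C augmented, second inversion

The pitch classes G#, C, E arrange in thirds as C–E–G#: a C augmented triad.
G# is the fifth of C augmented; fifth in the bass means second inversion (figured bass 6/4).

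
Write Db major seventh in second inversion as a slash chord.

Second inversion of Db major seventh has the fifth (Ab) in the bass. As a slash chord: Dbmaj7/Ab.

Dbmaj7/Ab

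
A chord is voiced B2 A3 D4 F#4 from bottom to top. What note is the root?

Reordering B, A, D, F# into stacked thirds gives B–D–F#–A; the bottom of that stack, B, is the root.

B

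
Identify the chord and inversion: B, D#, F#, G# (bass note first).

G# minor seventh, first inversion

The pitch classes B, D#, F#, G# arrange in thirds as G#–B–D#–F#: a G# minor seventh chord.
With the third (B) in the bass, the chord is in first inversion (figured bass 6/5).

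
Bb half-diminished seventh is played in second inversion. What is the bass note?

Bb half-diminished seventh is Bb–Db–Fb–Ab. Second inversion places the fifth in the bass: Fb.

Fb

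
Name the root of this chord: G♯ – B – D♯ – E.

G#, B, D#, E are the tones of an E major seventh chord (E–G#–B–D#), making E the root.

E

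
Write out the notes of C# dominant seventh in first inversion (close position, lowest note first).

The chord tones are C#–E#–G#–B. With the third (E#) lowest for first inversion: E#, G#, B, C#.

E#, G#, B, C#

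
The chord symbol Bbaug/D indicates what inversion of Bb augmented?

first inversion

Bbaug/D means Bb augmented with D in the bass. D is the third of Bb augmented (Bb–D–F#), so this is first inversion.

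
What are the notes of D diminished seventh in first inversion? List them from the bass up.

F, Ab, Cb, D

Spelling D diminished seventh: D–F–Ab–Cb. In first inversion the third is bass, giving F, Ab, Cb, D from the bottom.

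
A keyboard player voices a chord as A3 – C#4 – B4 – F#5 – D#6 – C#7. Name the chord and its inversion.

B dominant ninth, third inversion

The distinct note names are A, C#, B, F#, D#. Stacked in thirds they read B–D#–F#–A–C#, which is a dominant ninth chord on B.
A is the seventh of B dominant ninth; seventh in the bass means third inversion.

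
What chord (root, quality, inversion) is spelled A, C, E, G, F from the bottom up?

F major ninth, first inversion

Reducing to letter names: A, C, E, G, F. These stack in thirds as F–A–C–E–G — an F major ninth chord.
With the third (A) in the bass, the chord is in first inversion.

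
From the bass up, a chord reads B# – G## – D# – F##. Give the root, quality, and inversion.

G## half-diminished seventh, first inversion

Reducing to letter names: B#, G##, D#, F##. These stack in thirds as G##–B#–D#–F## — a G## half-diminished seventh chord.
The lowest note is B#, the third of the chord, so this is first inversion (figured bass 6/5).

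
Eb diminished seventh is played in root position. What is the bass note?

Eb

In root position the root is lowest. For Eb diminished seventh (Eb–Gb–Bbb–Dbb) that is Eb.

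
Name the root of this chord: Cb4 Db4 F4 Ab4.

Db

Reordering Cb, Db, F, Ab into stacked thirds gives Db–F–Ab–Cb; the bottom of that stack, Db, is the root.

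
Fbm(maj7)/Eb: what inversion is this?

third inversion

Fbm(maj7)/Eb means Fb minor-major seventh with Eb in the bass. Eb is the seventh of Fb minor-major seventh (Fb–Abb–Cb–Eb), so this is third inversion.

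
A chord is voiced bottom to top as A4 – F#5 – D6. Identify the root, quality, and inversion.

D major, second inversion

Reducing to letter names: A, F#, D. These stack in thirds as D–F#–A — a D major triad.
A is the fifth of D major; fifth in the bass means second inversion (figured bass 6/4).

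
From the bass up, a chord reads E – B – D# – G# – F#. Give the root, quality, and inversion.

Reducing to letter names: E, B, D#, G#, F#. These stack in thirds as E–G#–B–D#–F# — an E major ninth chord.
The lowest note is E, the root of the chord, so this is root position.

E major ninth, root position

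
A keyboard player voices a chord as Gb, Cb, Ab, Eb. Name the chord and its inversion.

Ab minor seventh, third inversion

The pitch classes Gb, Cb, Ab, Eb arrange in thirds as Ab–Cb–Eb–Gb: an Ab minor seventh chord.
Gb is the seventh of Ab minor seventh; seventh in the bass means third inversion (figured bass 4/2).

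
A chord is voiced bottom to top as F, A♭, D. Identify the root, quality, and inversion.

D diminished, first inversion

Reducing to letter names: F, Ab, D. These stack in thirds as D–F–Ab — a D diminished triad.
F is the third of D diminished; third in the bass means first inversion (figured bass 6).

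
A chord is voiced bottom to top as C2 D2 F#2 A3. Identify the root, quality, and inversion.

D dominant seventh, third inversion

Reducing to letter names: C, D, F#, A. These stack in thirds as D–F#–A–C — a D dominant seventh chord.
The lowest note is C, the seventh of the chord, so this is third inversion (figured bass 4/2).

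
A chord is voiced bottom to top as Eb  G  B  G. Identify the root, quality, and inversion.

Eb augmented, root position

The distinct note names are Eb, G, B. Stacked in thirds they read Eb–G–B, which is an augmented triad on Eb.
With the root (Eb) in the bass, the chord is in root position (figured bass 5/3).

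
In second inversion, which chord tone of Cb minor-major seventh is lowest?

Gb

The fifth of Cb minor-major seventh (Cb–Ebb–Gb–Bb) is Gb; that is the bass in second inversion.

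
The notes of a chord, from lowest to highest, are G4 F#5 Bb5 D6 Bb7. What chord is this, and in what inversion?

G minor-major seventh, root position

Reducing to letter names: G, F#, Bb, D. These stack in thirds as G–Bb–D–F# — a G minor-major seventh chord.
G is the root of G minor-major seventh; root in the bass means root position (figured bass 7).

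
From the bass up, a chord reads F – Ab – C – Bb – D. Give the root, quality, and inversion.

The pitch classes F, Ab, C, Bb, D arrange in thirds as Bb–D–F–Ab–C: a Bb dominant ninth chord.
F is the fifth of Bb dominant ninth; fifth in the bass means second inversion.

Bb dominant ninth, second inversion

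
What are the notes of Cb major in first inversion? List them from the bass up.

Eb, Gb, Cb

The chord tones are Cb–Eb–Gb. With the third (Eb) lowest for first inversion: Eb, Gb, Cb.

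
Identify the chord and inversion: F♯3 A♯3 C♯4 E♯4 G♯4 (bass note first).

F# major ninth, root position

Reducing to letter names: F#, A#, C#, E#, G#. These stack in thirds as F#–A#–C#–E#–G# — an F# major ninth chord.
With the root (F#) in the bass, the chord is in root position.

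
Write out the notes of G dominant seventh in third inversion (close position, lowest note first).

F, G, B, D

Spelling G dominant seventh: G–B–D–F. In third inversion the seventh is bass, giving F, G, B, D from the bottom.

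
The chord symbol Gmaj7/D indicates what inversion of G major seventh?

second inversion

Gmaj7/D means G major seventh with D in the bass. D is the fifth of G major seventh (G–B–D–F#), so this is second inversion.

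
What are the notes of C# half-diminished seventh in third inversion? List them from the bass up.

B, C#, E, G

The chord tones are C#–E–G–B. With the seventh (B) lowest for third inversion: B, C#, E, G.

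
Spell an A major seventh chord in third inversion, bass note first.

G#, A, C#, E

A major seventh is A–C#–E–G#. Third inversion puts the seventh (G#) in the bass, with the remaining tones above: G#, A, C#, E.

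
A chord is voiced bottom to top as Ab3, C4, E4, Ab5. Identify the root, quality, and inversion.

Ab augmented, root position

The distinct note names are Ab, C, E. Stacked in thirds they read Ab–C–E, which is an augmented triad on Ab.
Ab is the root of Ab augmented; root in the bass means root position (figured bass 5/3).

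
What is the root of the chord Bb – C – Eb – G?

The distinct letter names are Bb, C, Eb, G. Arranged as a stack of thirds they read C–Eb–G–Bb, so C is the root (a C minor seventh chord).

C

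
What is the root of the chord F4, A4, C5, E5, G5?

F, A, C, E, G are the tones of an F major ninth chord (F–A–C–E–G), making F the root.

F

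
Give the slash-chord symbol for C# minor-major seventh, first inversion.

C#m(maj7)/E

First inversion of C# minor-major seventh has the third (E) in the bass. As a slash chord: C#m(maj7)/E.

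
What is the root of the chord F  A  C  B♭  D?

Bb

The distinct letter names are F, A, C, Bb, D. Arranged as a stack of thirds they read Bb–D–F–A–C, so Bb is the root (a Bb major ninth chord).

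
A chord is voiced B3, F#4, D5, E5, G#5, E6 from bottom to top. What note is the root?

E

The distinct letter names are B, F#, D, E, G#. Arranged as a stack of thirds they read E–G#–B–D–F#, so E is the root (an E dominant ninth chord).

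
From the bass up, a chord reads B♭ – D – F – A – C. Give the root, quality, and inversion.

The pitch classes Bb, D, F, A, C arrange in thirds as Bb–D–F–A–C: a Bb major ninth chord.
Bb is the root of Bb major ninth; root in the bass means root position.

Bb major ninth, root position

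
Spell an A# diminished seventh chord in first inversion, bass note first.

C#, E, G, A#

The chord tones are A#–C#–E–G. With the third (C#) lowest for first inversion: C#, E, G, A#.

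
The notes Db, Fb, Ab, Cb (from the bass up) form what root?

Reordering Db, Fb, Ab, Cb into stacked thirds gives Db–Fb–Ab–Cb; the bottom of that stack, Db, is the root.

Db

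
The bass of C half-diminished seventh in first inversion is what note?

Eb

In first inversion the third is lowest. For C half-diminished seventh (C–Eb–Gb–Bb) that is Eb.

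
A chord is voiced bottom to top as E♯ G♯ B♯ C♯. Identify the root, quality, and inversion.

C# major seventh, first inversion

The pitch classes E#, G#, B#, C# arrange in thirds as C#–E#–G#–B#: a C# major seventh chord.
The lowest note is E#, the third of the chord, so this is first inversion (figured bass 6/5).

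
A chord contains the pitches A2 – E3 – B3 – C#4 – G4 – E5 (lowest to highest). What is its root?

A, E, B, C#, G are the tones of an A dominant ninth chord (A–C#–E–G–B), making A the root.

A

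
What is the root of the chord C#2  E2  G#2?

The distinct letter names are C#, E, G#. Arranged as a stack of thirds they read C#–E–G#, so C# is the root (a C# minor triad).

C#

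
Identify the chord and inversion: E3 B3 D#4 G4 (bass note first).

E minor-major seventh, root position

Reducing to letter names: E, B, D#, G. These stack in thirds as E–G–B–D# — an E minor-major seventh chord.
E is the root of E minor-major seventh; root in the bass means root position (figured bass 7).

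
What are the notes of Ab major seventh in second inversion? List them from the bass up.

Ab major seventh is Ab–C–Eb–G. Second inversion puts the fifth (Eb) in the bass, with the remaining tones above: Eb, G, Ab, C.

Eb, G, Ab, C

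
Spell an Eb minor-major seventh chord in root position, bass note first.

Eb minor-major seventh is Eb–Gb–Bb–D. Root position puts the root (Eb) in the bass, with the remaining tones above: Eb, Gb, Bb, D.

Eb, Gb, Bb, D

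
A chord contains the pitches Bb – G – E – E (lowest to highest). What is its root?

E

Reordering Bb, G, E into stacked thirds gives E–G–Bb; the bottom of that stack, E, is the root.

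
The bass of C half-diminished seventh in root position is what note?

C

In root position the root is lowest. For C half-diminished seventh (C–Eb–Gb–Bb) that is C.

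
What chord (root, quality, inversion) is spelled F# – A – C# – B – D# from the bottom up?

B dominant ninth, second inversion

The distinct note names are F#, A, C#, B, D#. Stacked in thirds they read B–D#–F#–A–C#, which is a dominant ninth chord on B.
F# is the fifth of B dominant ninth; fifth in the bass means second inversion.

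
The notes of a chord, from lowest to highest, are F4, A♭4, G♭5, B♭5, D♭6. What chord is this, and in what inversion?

Gb major ninth, third inversion

Reducing to letter names: F, Ab, Gb, Bb, Db. These stack in thirds as Gb–Bb–Db–F–Ab — a Gb major ninth chord.
With the seventh (F) in the bass, the chord is in third inversion.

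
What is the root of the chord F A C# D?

Reordering F, A, C#, D into stacked thirds gives D–F–A–C#; the bottom of that stack, D, is the root.

D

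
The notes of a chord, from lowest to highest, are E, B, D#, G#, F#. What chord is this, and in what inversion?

E major ninth, root position

The pitch classes E, B, D#, G#, F# arrange in thirds as E–G#–B–D#–F#: an E major ninth chord.
The lowest note is E, the root of the chord, so this is root position.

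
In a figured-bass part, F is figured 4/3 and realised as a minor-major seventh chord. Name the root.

Bb

The figures 4/3 mean the fifth of the chord is in the bass. If F is the fifth of a minor-major seventh chord, the root is Bb (chord tones Bb–Db–F–A).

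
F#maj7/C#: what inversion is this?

F#maj7/C# means F# major seventh with C# in the bass. C# is the fifth of F# major seventh (F#–A#–C#–E#), so this is second inversion.

second inversion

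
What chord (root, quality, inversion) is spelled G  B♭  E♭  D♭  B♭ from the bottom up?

The distinct note names are G, Bb, Eb, Db. Stacked in thirds they read Eb–G–Bb–Db, which is a dominant seventh chord on Eb.
G is the third of Eb dominant seventh; third in the bass means first inversion (figured bass 6/5).

Eb dominant seventh, first inversion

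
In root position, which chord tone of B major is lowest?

B

The root of B major (B–D#–F#) is B; that is the bass in root position.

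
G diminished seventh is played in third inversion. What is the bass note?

G diminished seventh is G–Bb–Db–Fb. Third inversion places the seventh in the bass: Fb.

Fb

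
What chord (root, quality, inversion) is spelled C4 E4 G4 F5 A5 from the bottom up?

F major ninth, second inversion

The pitch classes C, E, G, F, A arrange in thirds as F–A–C–E–G: an F major ninth chord.
With the fifth (C) in the bass, the chord is in second inversion.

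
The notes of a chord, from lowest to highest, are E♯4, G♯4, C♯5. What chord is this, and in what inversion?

The pitch classes E#, G#, C# arrange in thirds as C#–E#–G#: a C# major triad.
E# is the third of C# major; third in the bass means first inversion (figured bass 6).

C# major, first inversion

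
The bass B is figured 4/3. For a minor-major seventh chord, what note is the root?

E

The figures 4/3 mean the fifth of the chord is in the bass. If B is the fifth of a minor-major seventh chord, the root is E (chord tones E–G–B–D#).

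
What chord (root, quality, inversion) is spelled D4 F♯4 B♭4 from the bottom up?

Bb augmented, first inversion

The distinct note names are D, F#, Bb. Stacked in thirds they read Bb–D–F#, which is an augmented triad on Bb.
With the third (D) in the bass, the chord is in first inversion (figured bass 6).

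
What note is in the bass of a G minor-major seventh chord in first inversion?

In first inversion the third is lowest. For G minor-major seventh (G–Bb–D–F#) that is Bb.

Bb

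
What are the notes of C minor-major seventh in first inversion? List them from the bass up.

Eb, G, B, C

C minor-major seventh is C–Eb–G–B. First inversion puts the third (Eb) in the bass, with the remaining tones above: Eb, G, B, C.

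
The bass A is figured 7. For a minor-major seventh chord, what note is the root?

A

The figures 7 mean the root of the chord is in the bass. If A is the root of a minor-major seventh chord, the root is A (chord tones A–C–E–G#).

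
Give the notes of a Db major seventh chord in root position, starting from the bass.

The chord tones are Db–F–Ab–C. With the root (Db) lowest for root position: Db, F, Ab, C.

Db, F, Ab, C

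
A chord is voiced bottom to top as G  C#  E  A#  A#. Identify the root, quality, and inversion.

A# diminished seventh, third inversion

The pitch classes G, C#, E, A# arrange in thirds as A#–C#–E–G: an A# diminished seventh chord.
G is the seventh of A# diminished seventh; seventh in the bass means third inversion (figured bass 4/2).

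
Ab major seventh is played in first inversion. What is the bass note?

The third of Ab major seventh (Ab–C–Eb–G) is C; that is the bass in first inversion.

C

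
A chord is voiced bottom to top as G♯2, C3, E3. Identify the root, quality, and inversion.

The distinct note names are G#, C, E. Stacked in thirds they read C–E–G#, which is an augmented triad on C.
G# is the fifth of C augmented; fifth in the bass means second inversion (figured bass 6/4).

C augmented, second inversion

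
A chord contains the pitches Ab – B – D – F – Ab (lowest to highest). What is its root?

B

Reordering Ab, B, D, F into stacked thirds gives B–D–F–Ab; the bottom of that stack, B, is the root.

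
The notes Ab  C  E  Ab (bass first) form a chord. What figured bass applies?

5/3

The notes Ab, C, E stack in thirds as Ab–C–E — an Ab augmented triad. The bass Ab is the root, so this is root position: figured 5/3.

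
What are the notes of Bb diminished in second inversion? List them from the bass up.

Fb, Bb, Db

The chord tones are Bb–Db–Fb. With the fifth (Fb) lowest for second inversion: Fb, Bb, Db.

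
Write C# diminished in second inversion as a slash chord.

Second inversion of C# diminished has the fifth (G) in the bass. As a slash chord: C#dim/G.

C#dim/G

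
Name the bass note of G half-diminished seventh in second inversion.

The fifth of G half-diminished seventh (G–Bb–Db–F) is Db; that is the bass in second inversion.

Db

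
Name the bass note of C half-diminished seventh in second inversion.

In second inversion the fifth is lowest. For C half-diminished seventh (C–Eb–Gb–Bb) that is Gb.

Gb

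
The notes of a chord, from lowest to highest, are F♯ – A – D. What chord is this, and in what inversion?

D major, first inversion

The distinct note names are F#, A, D. Stacked in thirds they read D–F#–A, which is a major triad on D.
F# is the third of D major; third in the bass means first inversion (figured bass 6).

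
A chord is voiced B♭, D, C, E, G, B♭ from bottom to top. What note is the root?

Bb, D, C, E, G are the tones of a C dominant ninth chord (C–E–G–Bb–D), making C the root.

C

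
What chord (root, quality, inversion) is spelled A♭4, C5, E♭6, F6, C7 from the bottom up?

F minor seventh, first inversion

The distinct note names are Ab, C, Eb, F. Stacked in thirds they read F–Ab–C–Eb, which is a minor seventh chord on F.
The lowest note is Ab, the third of the chord, so this is first inversion (figured bass 6/5).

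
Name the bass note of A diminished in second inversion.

The fifth of A diminished (A–C–Eb) is Eb; that is the bass in second inversion.

Eb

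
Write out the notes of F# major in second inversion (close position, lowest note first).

C#, F#, A#

Spelling F# major: F#–A#–C#. In second inversion the fifth is bass, giving C#, F#, A# from the bottom.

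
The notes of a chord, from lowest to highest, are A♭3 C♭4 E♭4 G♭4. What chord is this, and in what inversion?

Ab minor seventh, root position

The distinct note names are Ab, Cb, Eb, Gb. Stacked in thirds they read Ab–Cb–Eb–Gb, which is a minor seventh chord on Ab.
Ab is the root of Ab minor seventh; root in the bass means root position (figured bass 7).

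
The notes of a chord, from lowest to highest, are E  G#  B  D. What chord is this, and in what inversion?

E dominant seventh, root position

Reducing to letter names: E, G#, B, D. These stack in thirds as E–G#–B–D — an E dominant seventh chord.
With the root (E) in the bass, the chord is in root position (figured bass 7).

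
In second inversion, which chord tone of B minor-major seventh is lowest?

In second inversion the fifth is lowest. For B minor-major seventh (B–D–F#–A#) that is F#.

F#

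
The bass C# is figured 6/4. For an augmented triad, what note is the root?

F

The figures 6/4 mean the fifth of the chord is in the bass. If C# is the fifth of an augmented triad, the root is F (chord tones F–A–C#).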